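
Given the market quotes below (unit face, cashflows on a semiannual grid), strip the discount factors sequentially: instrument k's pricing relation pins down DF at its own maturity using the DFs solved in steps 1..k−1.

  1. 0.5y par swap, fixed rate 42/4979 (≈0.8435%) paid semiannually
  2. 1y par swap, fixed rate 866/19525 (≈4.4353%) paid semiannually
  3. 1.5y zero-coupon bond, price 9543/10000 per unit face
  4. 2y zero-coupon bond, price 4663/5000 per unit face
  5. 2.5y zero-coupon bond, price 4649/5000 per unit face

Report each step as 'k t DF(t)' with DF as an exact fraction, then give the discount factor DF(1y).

1 1/2 4979/5000
2 1 9567/10000
3 3/2 9543/10000
4 2 4663/5000
5 5/2 4649/5000
DF(1y) = 9567/10000 ≈ 0.956700

step 1 [0.5y] swap r/2=21/4979: DF=(1 − 21/4979·(0))/(1+21/4979) = 4979/5000 ≈ 0.995800
step 2 [1y] swap r/2=433/19525: DF=(1 − 433/19525·(0.995800))/(1+433/19525) = 9567/10000 ≈ 0.956700
step 3 [1.5y] zero: DF = P = 9543/10000 ≈ 0.954300
step 4 [2y] zero: DF = P = 4663/5000 ≈ 0.932600
step 5 [2.5y] zero: DF = P = 4649/5000 ≈ 0.929800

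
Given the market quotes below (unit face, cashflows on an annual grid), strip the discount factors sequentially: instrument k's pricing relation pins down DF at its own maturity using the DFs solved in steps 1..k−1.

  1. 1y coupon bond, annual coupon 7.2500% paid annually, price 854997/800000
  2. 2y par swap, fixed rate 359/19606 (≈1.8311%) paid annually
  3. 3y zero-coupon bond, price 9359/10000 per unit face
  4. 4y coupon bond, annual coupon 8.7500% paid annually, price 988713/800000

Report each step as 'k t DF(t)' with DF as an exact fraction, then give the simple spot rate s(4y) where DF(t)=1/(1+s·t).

step 1 [1y] bond c/1=29/400: DF=(854997/800000 − 29/400·(0))/(1+29/400) = 1993/2000 ≈ 0.996500
step 2 [2y] swap r/1=359/19606: DF=(1 − 359/19606·(0.996500))/(1+359/19606) = 9641/10000 ≈ 0.964100
step 3 [3y] zero: DF = P = 9359/10000 ≈ 0.935900
step 4 [4y] bond c/1=7/80: DF=(988713/800000 − 7/80·(0.996500+0.964100+0.935900))/(1+7/80) = 4517/5000 ≈ 0.903400

1 1 1993/2000
2 2 9641/10000
3 3 9359/10000
4 4 4517/5000
s(4y) = (1/(4517/5000) − 1)/(4) = 483/18068 ≈ 2.6732%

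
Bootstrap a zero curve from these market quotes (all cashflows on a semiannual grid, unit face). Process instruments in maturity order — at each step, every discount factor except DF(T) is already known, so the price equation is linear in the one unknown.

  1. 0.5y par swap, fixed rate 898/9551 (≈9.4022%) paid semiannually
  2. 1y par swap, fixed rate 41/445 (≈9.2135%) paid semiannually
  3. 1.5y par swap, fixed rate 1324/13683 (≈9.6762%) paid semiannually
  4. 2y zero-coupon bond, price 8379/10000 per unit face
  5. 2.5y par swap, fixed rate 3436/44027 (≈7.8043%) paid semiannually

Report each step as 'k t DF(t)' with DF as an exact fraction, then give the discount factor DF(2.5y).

1 1/2 9551/10000
2 1 9139/10000
3 3/2 2169/2500
4 2 8379/10000
5 5/2 4141/5000
DF(2.5y) = 4141/5000 ≈ 0.828200

step 1 [0.5y] swap r/2=449/9551: DF=(1 − 449/9551·(0))/(1+449/9551) = 9551/10000 ≈ 0.955100
step 2 [1y] swap r/2=41/890: DF=(1 − 41/890·(0.955100))/(1+41/890) = 9139/10000 ≈ 0.913900
step 3 [1.5y] swap r/2=662/13683: DF=(1 − 662/13683·(0.955100+0.913900))/(1+662/13683) = 2169/2500 ≈ 0.867600
step 4 [2y] zero: DF = P = 8379/10000 ≈ 0.837900
step 5 [2.5y] swap r/2=1718/44027: DF=(1 − 1718/44027·(0.955100+0.913900+0.867600+0.837900))/(1+1718/44027) = 4141/5000 ≈ 0.828200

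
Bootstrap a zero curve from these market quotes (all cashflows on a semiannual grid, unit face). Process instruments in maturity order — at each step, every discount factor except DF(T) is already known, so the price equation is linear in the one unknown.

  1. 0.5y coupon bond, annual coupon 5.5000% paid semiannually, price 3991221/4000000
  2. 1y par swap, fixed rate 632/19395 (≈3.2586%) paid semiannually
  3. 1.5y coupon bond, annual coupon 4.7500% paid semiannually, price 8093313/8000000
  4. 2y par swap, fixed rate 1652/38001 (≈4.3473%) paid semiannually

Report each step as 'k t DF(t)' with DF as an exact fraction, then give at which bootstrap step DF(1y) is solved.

1 1/2 9711/10000
2 1 2421/2500
3 3/2 1179/1250
4 2 4587/5000
DF(1y) is solved at step 2

step 1 [0.5y] bond c/2=11/400: DF=(3991221/4000000 − 11/400·(0))/(1+11/400) = 9711/10000 ≈ 0.971100
step 2 [1y] swap r/2=316/19395: DF=(1 − 316/19395·(0.971100))/(1+316/19395) = 2421/2500 ≈ 0.968400
step 3 [1.5y] bond c/2=19/800: DF=(8093313/8000000 − 19/800·(0.971100+0.968400))/(1+19/800) = 1179/1250 ≈ 0.943200
step 4 [2y] swap r/2=826/38001: DF=(1 − 826/38001·(0.971100+0.968400+0.943200))/(1+826/38001) = 4587/5000 ≈ 0.917400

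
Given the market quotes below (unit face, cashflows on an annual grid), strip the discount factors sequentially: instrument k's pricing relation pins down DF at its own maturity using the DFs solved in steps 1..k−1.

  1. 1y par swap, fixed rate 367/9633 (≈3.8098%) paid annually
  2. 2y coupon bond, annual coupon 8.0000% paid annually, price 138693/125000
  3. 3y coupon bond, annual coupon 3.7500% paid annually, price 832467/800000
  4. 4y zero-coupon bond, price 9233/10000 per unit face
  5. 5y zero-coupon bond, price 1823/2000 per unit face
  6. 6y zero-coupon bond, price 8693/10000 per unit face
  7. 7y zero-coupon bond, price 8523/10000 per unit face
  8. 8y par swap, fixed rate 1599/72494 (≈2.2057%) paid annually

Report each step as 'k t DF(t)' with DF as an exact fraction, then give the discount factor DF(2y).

step 1 [1y] swap r/1=367/9633: DF=(1 − 367/9633·(0))/(1+367/9633) = 9633/10000 ≈ 0.963300
step 2 [2y] bond c/1=2/25: DF=(138693/125000 − 2/25·(0.963300))/(1+2/25) = 239/250 ≈ 0.956000
step 3 [3y] bond c/1=3/80: DF=(832467/800000 − 3/80·(0.963300+0.956000))/(1+3/80) = 1167/1250 ≈ 0.933600
step 4 [4y] zero: DF = P = 9233/10000 ≈ 0.923300
step 5 [5y] zero: DF = P = 1823/2000 ≈ 0.911500
step 6 [6y] zero: DF = P = 8693/10000 ≈ 0.869300
step 7 [7y] zero: DF = P = 8523/10000 ≈ 0.852300
step 8 [8y] swap r/1=1599/72494: DF=(1 − 1599/72494·(0.963300+0.956000+0.933600+0.923300+0.911500+0.869300+0.852300))/(1+1599/72494) = 8401/10000 ≈ 0.840100

1 1 9633/10000
2 2 239/250
3 3 1167/1250
4 4 9233/10000
5 5 1823/2000
6 6 8693/10000
7 7 8523/10000
8 8 8401/10000
DF(2y) = 239/250 ≈ 0.956000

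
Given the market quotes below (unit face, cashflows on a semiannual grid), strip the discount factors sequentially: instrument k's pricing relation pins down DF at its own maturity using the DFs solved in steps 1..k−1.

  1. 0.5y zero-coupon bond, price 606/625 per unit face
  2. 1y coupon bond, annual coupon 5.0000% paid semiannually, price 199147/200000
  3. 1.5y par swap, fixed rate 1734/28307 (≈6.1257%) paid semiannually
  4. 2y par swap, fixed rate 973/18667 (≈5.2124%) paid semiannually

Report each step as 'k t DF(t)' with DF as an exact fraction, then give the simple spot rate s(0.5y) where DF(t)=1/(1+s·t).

1 1/2 606/625
2 1 4739/5000
3 3/2 9133/10000
4 2 9027/10000
s(0.5y) = (1/(606/625) − 1)/(1/2) = 19/303 ≈ 6.2706%

step 1 [0.5y] zero: DF = P = 606/625 ≈ 0.969600
step 2 [1y] bond c/2=1/40: DF=(199147/200000 − 1/40·(0.969600))/(1+1/40) = 4739/5000 ≈ 0.947800
step 3 [1.5y] swap r/2=867/28307: DF=(1 − 867/28307·(0.969600+0.947800))/(1+867/28307) = 9133/10000 ≈ 0.913300
step 4 [2y] swap r/2=973/37334: DF=(1 − 973/37334·(0.969600+0.947800+0.913300))/(1+973/37334) = 9027/10000 ≈ 0.902700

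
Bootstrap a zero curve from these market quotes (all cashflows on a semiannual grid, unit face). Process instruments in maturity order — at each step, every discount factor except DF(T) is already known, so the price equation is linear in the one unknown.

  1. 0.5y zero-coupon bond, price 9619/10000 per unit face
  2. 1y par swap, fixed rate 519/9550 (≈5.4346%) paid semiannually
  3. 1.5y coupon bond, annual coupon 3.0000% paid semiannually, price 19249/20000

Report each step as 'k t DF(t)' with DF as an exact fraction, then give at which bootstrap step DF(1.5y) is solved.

1 1/2 9619/10000
2 1 9481/10000
3 3/2 23/25
DF(1.5y) is solved at step 3

step 1 [0.5y] zero: DF = P = 9619/10000 ≈ 0.961900
step 2 [1y] swap r/2=519/19100: DF=(1 − 519/19100·(0.961900))/(1+519/19100) = 9481/10000 ≈ 0.948100
step 3 [1.5y] bond c/2=3/200: DF=(19249/20000 − 3/200·(0.961900+0.948100))/(1+3/200) = 23/25 ≈ 0.920000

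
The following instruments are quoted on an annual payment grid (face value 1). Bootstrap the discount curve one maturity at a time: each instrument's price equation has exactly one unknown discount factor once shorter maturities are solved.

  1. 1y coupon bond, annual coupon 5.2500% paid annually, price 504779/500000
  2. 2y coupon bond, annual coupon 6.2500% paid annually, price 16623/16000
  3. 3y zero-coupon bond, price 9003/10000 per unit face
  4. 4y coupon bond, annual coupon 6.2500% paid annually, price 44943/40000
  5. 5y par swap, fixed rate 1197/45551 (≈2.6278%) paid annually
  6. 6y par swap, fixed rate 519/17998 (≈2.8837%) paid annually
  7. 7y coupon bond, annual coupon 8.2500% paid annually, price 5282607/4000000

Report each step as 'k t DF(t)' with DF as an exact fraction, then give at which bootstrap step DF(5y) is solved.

1 1 1199/1250
2 2 4607/5000
3 3 9003/10000
4 4 8939/10000
5 5 8803/10000
6 6 8443/10000
7 7 1617/2000
DF(5y) is solved at step 5

step 1 [1y] bond c/1=21/400: DF=(504779/500000 − 21/400·(0))/(1+21/400) = 1199/1250 ≈ 0.959200
step 2 [2y] bond c/1=1/16: DF=(16623/16000 − 1/16·(0.959200))/(1+1/16) = 4607/5000 ≈ 0.921400
step 3 [3y] zero: DF = P = 9003/10000 ≈ 0.900300
step 4 [4y] bond c/1=1/16: DF=(44943/40000 − 1/16·(0.959200+0.921400+0.900300))/(1+1/16) = 8939/10000 ≈ 0.893900
step 5 [5y] swap r/1=1197/45551: DF=(1 − 1197/45551·(0.959200+0.921400+0.900300+0.893900))/(1+1197/45551) = 8803/10000 ≈ 0.880300
step 6 [6y] swap r/1=519/17998: DF=(1 − 519/17998·(0.959200+0.921400+0.900300+0.893900+0.880300))/(1+519/17998) = 8443/10000 ≈ 0.844300
step 7 [7y] bond c/1=33/400: DF=(5282607/4000000 − 33/400·(0.959200+0.921400+0.900300+0.893900+0.880300+0.844300))/(1+33/400) = 1617/2000 ≈ 0.808500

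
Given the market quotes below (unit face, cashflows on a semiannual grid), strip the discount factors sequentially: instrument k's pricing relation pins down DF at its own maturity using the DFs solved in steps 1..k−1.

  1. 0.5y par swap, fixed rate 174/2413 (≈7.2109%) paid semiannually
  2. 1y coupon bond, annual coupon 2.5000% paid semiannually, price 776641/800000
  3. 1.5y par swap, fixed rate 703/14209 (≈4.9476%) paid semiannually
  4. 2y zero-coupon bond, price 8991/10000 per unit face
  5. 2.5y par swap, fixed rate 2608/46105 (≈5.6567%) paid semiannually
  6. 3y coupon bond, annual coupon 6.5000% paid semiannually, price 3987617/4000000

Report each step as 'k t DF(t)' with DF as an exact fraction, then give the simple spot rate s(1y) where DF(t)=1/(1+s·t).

step 1 [0.5y] swap r/2=87/2413: DF=(1 − 87/2413·(0))/(1+87/2413) = 2413/2500 ≈ 0.965200
step 2 [1y] bond c/2=1/80: DF=(776641/800000 − 1/80·(0.965200))/(1+1/80) = 9469/10000 ≈ 0.946900
step 3 [1.5y] swap r/2=703/28418: DF=(1 − 703/28418·(0.965200+0.946900))/(1+703/28418) = 9297/10000 ≈ 0.929700
step 4 [2y] zero: DF = P = 8991/10000 ≈ 0.899100
step 5 [2.5y] swap r/2=1304/46105: DF=(1 − 1304/46105·(0.965200+0.946900+0.929700+0.899100))/(1+1304/46105) = 1087/1250 ≈ 0.869600
step 6 [3y] bond c/2=13/400: DF=(3987617/4000000 − 13/400·(0.965200+0.946900+0.929700+0.899100+0.869600))/(1+13/400) = 2051/2500 ≈ 0.820400

1 1/2 2413/2500
2 1 9469/10000
3 3/2 9297/10000
4 2 8991/10000
5 5/2 1087/1250
6 3 2051/2500
s(1y) = (1/(9469/10000) − 1)/(1) = 531/9469 ≈ 5.6078%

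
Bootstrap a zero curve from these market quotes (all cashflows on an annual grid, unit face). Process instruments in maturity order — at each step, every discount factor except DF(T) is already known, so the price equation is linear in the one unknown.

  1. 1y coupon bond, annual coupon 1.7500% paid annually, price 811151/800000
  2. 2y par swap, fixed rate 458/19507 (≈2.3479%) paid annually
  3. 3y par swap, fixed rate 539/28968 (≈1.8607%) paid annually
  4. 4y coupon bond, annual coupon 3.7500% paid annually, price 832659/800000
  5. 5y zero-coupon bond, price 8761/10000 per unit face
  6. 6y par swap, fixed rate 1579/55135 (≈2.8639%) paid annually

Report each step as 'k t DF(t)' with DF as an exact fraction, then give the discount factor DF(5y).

1 1 1993/2000
2 2 4771/5000
3 3 9461/10000
4 4 1797/2000
5 5 8761/10000
6 6 8421/10000
DF(5y) = 8761/10000 ≈ 0.876100

step 1 [1y] bond c/1=7/400: DF=(811151/800000 − 7/400·(0))/(1+7/400) = 1993/2000 ≈ 0.996500
step 2 [2y] swap r/1=458/19507: DF=(1 − 458/19507·(0.996500))/(1+458/19507) = 4771/5000 ≈ 0.954200
step 3 [3y] swap r/1=539/28968: DF=(1 − 539/28968·(0.996500+0.954200))/(1+539/28968) = 9461/10000 ≈ 0.946100
step 4 [4y] bond c/1=3/80: DF=(832659/800000 − 3/80·(0.996500+0.954200+0.946100))/(1+3/80) = 1797/2000 ≈ 0.898500
step 5 [5y] zero: DF = P = 8761/10000 ≈ 0.876100
step 6 [6y] swap r/1=1579/55135: DF=(1 − 1579/55135·(0.996500+0.954200+0.946100+0.898500+0.876100))/(1+1579/55135) = 8421/10000 ≈ 0.842100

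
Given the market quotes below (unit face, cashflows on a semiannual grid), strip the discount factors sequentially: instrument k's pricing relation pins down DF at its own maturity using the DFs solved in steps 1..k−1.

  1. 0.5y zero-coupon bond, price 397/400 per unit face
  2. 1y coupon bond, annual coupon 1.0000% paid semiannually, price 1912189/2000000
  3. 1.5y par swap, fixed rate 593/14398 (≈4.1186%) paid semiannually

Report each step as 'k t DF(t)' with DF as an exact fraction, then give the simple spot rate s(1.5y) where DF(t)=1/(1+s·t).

1 1/2 397/400
2 1 1183/1250
3 3/2 9407/10000
s(1.5y) = (1/(9407/10000) − 1)/(3/2) = 1186/28221 ≈ 4.2025%

step 1 [0.5y] zero: DF = P = 397/400 ≈ 0.992500
step 2 [1y] bond c/2=1/200: DF=(1912189/2000000 − 1/200·(0.992500))/(1+1/200) = 1183/1250 ≈ 0.946400
step 3 [1.5y] swap r/2=593/28796: DF=(1 − 593/28796·(0.992500+0.946400))/(1+593/28796) = 9407/10000 ≈ 0.940700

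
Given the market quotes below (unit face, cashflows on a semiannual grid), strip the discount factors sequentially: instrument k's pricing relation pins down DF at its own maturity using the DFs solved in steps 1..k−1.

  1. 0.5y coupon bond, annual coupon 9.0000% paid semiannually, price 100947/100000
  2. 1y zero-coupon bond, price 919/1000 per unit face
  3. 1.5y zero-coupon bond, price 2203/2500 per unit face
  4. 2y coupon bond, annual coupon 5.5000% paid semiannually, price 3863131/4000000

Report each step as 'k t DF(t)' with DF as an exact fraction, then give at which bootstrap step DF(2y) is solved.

step 1 [0.5y] bond c/2=9/200: DF=(100947/100000 − 9/200·(0))/(1+9/200) = 483/500 ≈ 0.966000
step 2 [1y] zero: DF = P = 919/1000 ≈ 0.919000
step 3 [1.5y] zero: DF = P = 2203/2500 ≈ 0.881200
step 4 [2y] bond c/2=11/400: DF=(3863131/4000000 − 11/400·(0.966000+0.919000+0.881200))/(1+11/400) = 8659/10000 ≈ 0.865900

1 1/2 483/500
2 1 919/1000
3 3/2 2203/2500
4 2 8659/10000
DF(2y) is solved at step 4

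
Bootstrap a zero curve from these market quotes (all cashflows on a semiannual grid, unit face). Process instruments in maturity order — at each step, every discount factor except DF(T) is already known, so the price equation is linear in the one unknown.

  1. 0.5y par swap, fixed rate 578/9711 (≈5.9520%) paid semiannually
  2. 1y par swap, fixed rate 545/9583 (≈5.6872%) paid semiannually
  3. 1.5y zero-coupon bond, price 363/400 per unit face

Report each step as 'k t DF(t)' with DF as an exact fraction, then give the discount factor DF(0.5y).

1 1/2 9711/10000
2 1 1891/2000
3 3/2 363/400
DF(0.5y) = 9711/10000 ≈ 0.971100

step 1 [0.5y] swap r/2=289/9711: DF=(1 − 289/9711·(0))/(1+289/9711) = 9711/10000 ≈ 0.971100
step 2 [1y] swap r/2=545/19166: DF=(1 − 545/19166·(0.971100))/(1+545/19166) = 1891/2000 ≈ 0.945500
step 3 [1.5y] zero: DF = P = 363/400 ≈ 0.907500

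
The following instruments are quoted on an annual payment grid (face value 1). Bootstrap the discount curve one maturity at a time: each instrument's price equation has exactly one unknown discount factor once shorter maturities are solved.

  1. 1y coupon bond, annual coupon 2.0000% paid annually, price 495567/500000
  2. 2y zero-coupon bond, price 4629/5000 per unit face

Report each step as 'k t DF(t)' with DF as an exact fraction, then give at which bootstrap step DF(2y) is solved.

1 1 9717/10000
2 2 4629/5000
DF(2y) is solved at step 2

step 1 [1y] bond c/1=1/50: DF=(495567/500000 − 1/50·(0))/(1+1/50) = 9717/10000 ≈ 0.971700
step 2 [2y] zero: DF = P = 4629/5000 ≈ 0.925800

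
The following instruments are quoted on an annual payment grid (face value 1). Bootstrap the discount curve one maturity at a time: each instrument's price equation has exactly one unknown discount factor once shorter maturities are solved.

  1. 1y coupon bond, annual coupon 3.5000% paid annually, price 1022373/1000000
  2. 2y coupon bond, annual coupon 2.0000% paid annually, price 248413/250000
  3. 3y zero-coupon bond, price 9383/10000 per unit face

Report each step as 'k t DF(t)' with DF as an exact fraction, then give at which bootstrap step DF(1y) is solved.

1 1 4939/5000
2 2 2387/2500
3 3 9383/10000
DF(1y) is solved at step 1

step 1 [1y] bond c/1=7/200: DF=(1022373/1000000 − 7/200·(0))/(1+7/200) = 4939/5000 ≈ 0.987800
step 2 [2y] bond c/1=1/50: DF=(248413/250000 − 1/50·(0.987800))/(1+1/50) = 2387/2500 ≈ 0.954800
step 3 [3y] zero: DF = P = 9383/10000 ≈ 0.938300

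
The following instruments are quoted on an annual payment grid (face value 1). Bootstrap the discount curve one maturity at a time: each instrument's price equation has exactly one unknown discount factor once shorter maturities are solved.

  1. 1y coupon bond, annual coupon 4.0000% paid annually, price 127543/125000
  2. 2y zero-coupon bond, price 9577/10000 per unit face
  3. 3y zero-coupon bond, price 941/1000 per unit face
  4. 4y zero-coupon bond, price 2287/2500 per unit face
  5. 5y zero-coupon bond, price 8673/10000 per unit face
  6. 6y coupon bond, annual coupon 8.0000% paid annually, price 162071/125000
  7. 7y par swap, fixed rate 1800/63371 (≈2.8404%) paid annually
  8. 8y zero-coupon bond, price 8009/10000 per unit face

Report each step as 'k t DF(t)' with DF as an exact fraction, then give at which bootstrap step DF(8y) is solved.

step 1 [1y] bond c/1=1/25: DF=(127543/125000 − 1/25·(0))/(1+1/25) = 9811/10000 ≈ 0.981100
step 2 [2y] zero: DF = P = 9577/10000 ≈ 0.957700
step 3 [3y] zero: DF = P = 941/1000 ≈ 0.941000
step 4 [4y] zero: DF = P = 2287/2500 ≈ 0.914800
step 5 [5y] zero: DF = P = 8673/10000 ≈ 0.867300
step 6 [6y] bond c/1=2/25: DF=(162071/125000 − 2/25·(0.981100+0.957700+0.941000+0.914800+0.867300))/(1+2/25) = 1069/1250 ≈ 0.855200
step 7 [7y] swap r/1=1800/63371: DF=(1 − 1800/63371·(0.981100+0.957700+0.941000+0.914800+0.867300+0.855200))/(1+1800/63371) = 41/50 ≈ 0.820000
step 8 [8y] zero: DF = P = 8009/10000 ≈ 0.800900

1 1 9811/10000
2 2 9577/10000
3 3 941/1000
4 4 2287/2500
5 5 8673/10000
6 6 1069/1250
7 7 41/50
8 8 8009/10000
DF(8y) is solved at step 8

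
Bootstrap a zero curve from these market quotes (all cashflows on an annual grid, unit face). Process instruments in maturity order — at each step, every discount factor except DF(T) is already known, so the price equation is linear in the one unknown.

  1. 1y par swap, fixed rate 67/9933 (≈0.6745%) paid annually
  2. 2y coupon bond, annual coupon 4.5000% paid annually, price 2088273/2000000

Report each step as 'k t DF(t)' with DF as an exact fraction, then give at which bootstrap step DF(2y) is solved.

step 1 [1y] swap r/1=67/9933: DF=(1 − 67/9933·(0))/(1+67/9933) = 9933/10000 ≈ 0.993300
step 2 [2y] bond c/1=9/200: DF=(2088273/2000000 − 9/200·(0.993300))/(1+9/200) = 2391/2500 ≈ 0.956400

1 1 9933/10000
2 2 2391/2500
DF(2y) is solved at step 2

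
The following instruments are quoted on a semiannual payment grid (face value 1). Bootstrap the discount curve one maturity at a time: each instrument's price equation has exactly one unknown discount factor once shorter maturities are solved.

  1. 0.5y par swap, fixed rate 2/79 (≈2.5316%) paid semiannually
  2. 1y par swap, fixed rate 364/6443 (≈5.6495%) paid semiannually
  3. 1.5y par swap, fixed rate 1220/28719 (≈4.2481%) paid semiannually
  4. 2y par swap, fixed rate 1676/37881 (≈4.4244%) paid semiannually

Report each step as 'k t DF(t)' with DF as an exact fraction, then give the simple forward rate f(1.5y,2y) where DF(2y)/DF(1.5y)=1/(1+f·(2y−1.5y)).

step 1 [0.5y] swap r/2=1/79: DF=(1 − 1/79·(0))/(1+1/79) = 79/80 ≈ 0.987500
step 2 [1y] swap r/2=182/6443: DF=(1 − 182/6443·(0.987500))/(1+182/6443) = 4727/5000 ≈ 0.945400
step 3 [1.5y] swap r/2=610/28719: DF=(1 − 610/28719·(0.987500+0.945400))/(1+610/28719) = 939/1000 ≈ 0.939000
step 4 [2y] swap r/2=838/37881: DF=(1 − 838/37881·(0.987500+0.945400+0.939000))/(1+838/37881) = 4581/5000 ≈ 0.916200

1 1/2 79/80
2 1 4727/5000
3 3/2 939/1000
4 2 4581/5000
f(1.5y,2y) = ((939/1000)/(4581/5000) − 1)/(1/2) = 76/1527 ≈ 4.9771%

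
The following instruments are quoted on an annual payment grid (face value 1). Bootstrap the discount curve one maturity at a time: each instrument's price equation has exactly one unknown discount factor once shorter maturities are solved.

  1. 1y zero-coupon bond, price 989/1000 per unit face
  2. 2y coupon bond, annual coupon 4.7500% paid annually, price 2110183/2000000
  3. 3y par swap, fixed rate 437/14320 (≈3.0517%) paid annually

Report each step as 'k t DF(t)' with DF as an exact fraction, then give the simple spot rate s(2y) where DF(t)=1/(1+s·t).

step 1 [1y] zero: DF = P = 989/1000 ≈ 0.989000
step 2 [2y] bond c/1=19/400: DF=(2110183/2000000 − 19/400·(0.989000))/(1+19/400) = 1203/1250 ≈ 0.962400
step 3 [3y] swap r/1=437/14320: DF=(1 − 437/14320·(0.989000+0.962400))/(1+437/14320) = 4563/5000 ≈ 0.912600

1 1 989/1000
2 2 1203/1250
3 3 4563/5000
s(2y) = (1/(1203/1250) − 1)/(2) = 47/2406 ≈ 1.9534%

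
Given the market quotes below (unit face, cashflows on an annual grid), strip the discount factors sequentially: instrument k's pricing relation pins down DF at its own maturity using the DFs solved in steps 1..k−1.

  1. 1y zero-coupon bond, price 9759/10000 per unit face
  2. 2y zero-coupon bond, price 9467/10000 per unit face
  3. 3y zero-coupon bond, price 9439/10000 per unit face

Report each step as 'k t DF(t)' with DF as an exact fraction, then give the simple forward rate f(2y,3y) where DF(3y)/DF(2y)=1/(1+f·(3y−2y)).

step 1 [1y] zero: DF = P = 9759/10000 ≈ 0.975900
step 2 [2y] zero: DF = P = 9467/10000 ≈ 0.946700
step 3 [3y] zero: DF = P = 9439/10000 ≈ 0.943900

1 1 9759/10000
2 2 9467/10000
3 3 9439/10000
f(2y,3y) = ((9467/10000)/(9439/10000) − 1)/(1) = 28/9439 ≈ 0.2966%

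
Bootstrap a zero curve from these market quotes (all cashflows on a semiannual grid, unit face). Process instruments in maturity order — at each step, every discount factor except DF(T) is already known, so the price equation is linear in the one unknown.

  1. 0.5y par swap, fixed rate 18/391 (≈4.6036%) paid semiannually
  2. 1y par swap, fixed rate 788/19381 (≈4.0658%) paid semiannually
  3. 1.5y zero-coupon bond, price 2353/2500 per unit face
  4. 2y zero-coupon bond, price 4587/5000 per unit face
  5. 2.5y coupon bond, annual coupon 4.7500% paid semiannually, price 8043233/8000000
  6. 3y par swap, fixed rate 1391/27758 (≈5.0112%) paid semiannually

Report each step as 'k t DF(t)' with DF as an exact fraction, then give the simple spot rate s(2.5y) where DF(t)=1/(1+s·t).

step 1 [0.5y] swap r/2=9/391: DF=(1 − 9/391·(0))/(1+9/391) = 391/400 ≈ 0.977500
step 2 [1y] swap r/2=394/19381: DF=(1 − 394/19381·(0.977500))/(1+394/19381) = 4803/5000 ≈ 0.960600
step 3 [1.5y] zero: DF = P = 2353/2500 ≈ 0.941200
step 4 [2y] zero: DF = P = 4587/5000 ≈ 0.917400
step 5 [2.5y] bond c/2=19/800: DF=(8043233/8000000 − 19/800·(0.977500+0.960600+0.941200+0.917400))/(1+19/800) = 447/500 ≈ 0.894000
step 6 [3y] swap r/2=1391/55516: DF=(1 − 1391/55516·(0.977500+0.960600+0.941200+0.917400+0.894000))/(1+1391/55516) = 8609/10000 ≈ 0.860900

1 1/2 391/400
2 1 4803/5000
3 3/2 2353/2500
4 2 4587/5000
5 5/2 447/500
6 3 8609/10000
s(2.5y) = (1/(447/500) − 1)/(5/2) = 106/2235 ≈ 4.7427%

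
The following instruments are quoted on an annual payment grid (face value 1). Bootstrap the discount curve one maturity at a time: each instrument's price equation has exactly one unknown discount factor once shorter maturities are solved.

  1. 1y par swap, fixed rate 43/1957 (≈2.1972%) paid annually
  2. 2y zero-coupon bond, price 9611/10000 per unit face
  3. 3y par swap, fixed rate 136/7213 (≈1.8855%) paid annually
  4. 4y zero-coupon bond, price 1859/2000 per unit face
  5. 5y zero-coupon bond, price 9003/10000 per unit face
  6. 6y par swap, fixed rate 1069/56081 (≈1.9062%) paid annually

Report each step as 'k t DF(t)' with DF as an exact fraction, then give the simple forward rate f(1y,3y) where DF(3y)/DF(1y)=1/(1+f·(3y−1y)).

1 1 1957/2000
2 2 9611/10000
3 3 591/625
4 4 1859/2000
5 5 9003/10000
6 6 8931/10000
f(1y,3y) = ((1957/2000)/(591/625) − 1)/(2) = 329/18912 ≈ 1.7396%

step 1 [1y] swap r/1=43/1957: DF=(1 − 43/1957·(0))/(1+43/1957) = 1957/2000 ≈ 0.978500
step 2 [2y] zero: DF = P = 9611/10000 ≈ 0.961100
step 3 [3y] swap r/1=136/7213: DF=(1 − 136/7213·(0.978500+0.961100))/(1+136/7213) = 591/625 ≈ 0.945600
step 4 [4y] zero: DF = P = 1859/2000 ≈ 0.929500
step 5 [5y] zero: DF = P = 9003/10000 ≈ 0.900300
step 6 [6y] swap r/1=1069/56081: DF=(1 − 1069/56081·(0.978500+0.961100+0.945600+0.929500+0.900300))/(1+1069/56081) = 8931/10000 ≈ 0.893100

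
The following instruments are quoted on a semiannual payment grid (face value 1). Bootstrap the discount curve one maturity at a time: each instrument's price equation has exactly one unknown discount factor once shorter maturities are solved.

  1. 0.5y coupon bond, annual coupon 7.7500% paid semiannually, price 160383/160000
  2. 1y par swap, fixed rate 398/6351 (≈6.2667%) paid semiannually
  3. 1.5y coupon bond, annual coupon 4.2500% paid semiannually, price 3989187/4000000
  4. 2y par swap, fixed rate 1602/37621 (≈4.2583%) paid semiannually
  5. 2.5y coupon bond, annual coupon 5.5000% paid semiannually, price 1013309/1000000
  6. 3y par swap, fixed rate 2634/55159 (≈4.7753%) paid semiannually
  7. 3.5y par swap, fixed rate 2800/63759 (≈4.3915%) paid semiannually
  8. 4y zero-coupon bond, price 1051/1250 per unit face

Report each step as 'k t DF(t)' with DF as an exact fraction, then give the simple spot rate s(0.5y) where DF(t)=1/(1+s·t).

step 1 [0.5y] bond c/2=31/800: DF=(160383/160000 − 31/800·(0))/(1+31/800) = 193/200 ≈ 0.965000
step 2 [1y] swap r/2=199/6351: DF=(1 − 199/6351·(0.965000))/(1+199/6351) = 9403/10000 ≈ 0.940300
step 3 [1.5y] bond c/2=17/800: DF=(3989187/4000000 − 17/800·(0.965000+0.940300))/(1+17/800) = 9369/10000 ≈ 0.936900
step 4 [2y] swap r/2=801/37621: DF=(1 − 801/37621·(0.965000+0.940300+0.936900))/(1+801/37621) = 9199/10000 ≈ 0.919900
step 5 [2.5y] bond c/2=11/400: DF=(1013309/1000000 − 11/400·(0.965000+0.940300+0.936900+0.919900))/(1+11/400) = 1771/2000 ≈ 0.885500
step 6 [3y] swap r/2=1317/55159: DF=(1 − 1317/55159·(0.965000+0.940300+0.936900+0.919900+0.885500))/(1+1317/55159) = 8683/10000 ≈ 0.868300
step 7 [3.5y] swap r/2=1400/63759: DF=(1 − 1400/63759·(0.965000+0.940300+0.936900+0.919900+0.885500+0.868300))/(1+1400/63759) = 43/50 ≈ 0.860000
step 8 [4y] zero: DF = P = 1051/1250 ≈ 0.840800

1 1/2 193/200
2 1 9403/10000
3 3/2 9369/10000
4 2 9199/10000
5 5/2 1771/2000
6 3 8683/10000
7 7/2 43/50
8 4 1051/1250
s(0.5y) = (1/(193/200) − 1)/(1/2) = 14/193 ≈ 7.2539%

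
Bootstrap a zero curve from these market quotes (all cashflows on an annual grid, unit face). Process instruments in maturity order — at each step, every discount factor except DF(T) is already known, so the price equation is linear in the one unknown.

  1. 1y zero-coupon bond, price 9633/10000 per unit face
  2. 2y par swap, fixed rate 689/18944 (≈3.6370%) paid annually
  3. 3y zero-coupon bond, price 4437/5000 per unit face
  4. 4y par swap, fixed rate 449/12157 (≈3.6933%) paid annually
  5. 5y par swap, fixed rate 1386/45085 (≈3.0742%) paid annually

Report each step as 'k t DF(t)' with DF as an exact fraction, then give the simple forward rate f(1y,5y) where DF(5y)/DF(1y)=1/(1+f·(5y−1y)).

1 1 9633/10000
2 2 9311/10000
3 3 4437/5000
4 4 8653/10000
5 5 4307/5000
f(1y,5y) = ((9633/10000)/(4307/5000) − 1)/(4) = 1019/34456 ≈ 2.9574%

step 1 [1y] zero: DF = P = 9633/10000 ≈ 0.963300
step 2 [2y] swap r/1=689/18944: DF=(1 − 689/18944·(0.963300))/(1+689/18944) = 9311/10000 ≈ 0.931100
step 3 [3y] zero: DF = P = 4437/5000 ≈ 0.887400
step 4 [4y] swap r/1=449/12157: DF=(1 − 449/12157·(0.963300+0.931100+0.887400))/(1+449/12157) = 8653/10000 ≈ 0.865300
step 5 [5y] swap r/1=1386/45085: DF=(1 − 1386/45085·(0.963300+0.931100+0.887400+0.865300))/(1+1386/45085) = 4307/5000 ≈ 0.861400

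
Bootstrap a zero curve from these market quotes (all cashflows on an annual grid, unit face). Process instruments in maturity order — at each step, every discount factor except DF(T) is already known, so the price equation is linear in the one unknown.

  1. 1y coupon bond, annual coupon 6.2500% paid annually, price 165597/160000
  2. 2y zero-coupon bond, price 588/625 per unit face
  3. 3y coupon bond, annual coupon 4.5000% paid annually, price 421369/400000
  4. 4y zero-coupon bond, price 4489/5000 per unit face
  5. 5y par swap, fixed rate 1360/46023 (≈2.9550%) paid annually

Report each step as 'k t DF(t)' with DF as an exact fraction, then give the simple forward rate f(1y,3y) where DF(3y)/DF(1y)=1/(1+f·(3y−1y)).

step 1 [1y] bond c/1=1/16: DF=(165597/160000 − 1/16·(0))/(1+1/16) = 9741/10000 ≈ 0.974100
step 2 [2y] zero: DF = P = 588/625 ≈ 0.940800
step 3 [3y] bond c/1=9/200: DF=(421369/400000 − 9/200·(0.974100+0.940800))/(1+9/200) = 1157/1250 ≈ 0.925600
step 4 [4y] zero: DF = P = 4489/5000 ≈ 0.897800
step 5 [5y] swap r/1=1360/46023: DF=(1 − 1360/46023·(0.974100+0.940800+0.925600+0.897800))/(1+1360/46023) = 108/125 ≈ 0.864000

1 1 9741/10000
2 2 588/625
3 3 1157/1250
4 4 4489/5000
5 5 108/125
f(1y,3y) = ((9741/10000)/(1157/1250) − 1)/(2) = 485/18512 ≈ 2.6199%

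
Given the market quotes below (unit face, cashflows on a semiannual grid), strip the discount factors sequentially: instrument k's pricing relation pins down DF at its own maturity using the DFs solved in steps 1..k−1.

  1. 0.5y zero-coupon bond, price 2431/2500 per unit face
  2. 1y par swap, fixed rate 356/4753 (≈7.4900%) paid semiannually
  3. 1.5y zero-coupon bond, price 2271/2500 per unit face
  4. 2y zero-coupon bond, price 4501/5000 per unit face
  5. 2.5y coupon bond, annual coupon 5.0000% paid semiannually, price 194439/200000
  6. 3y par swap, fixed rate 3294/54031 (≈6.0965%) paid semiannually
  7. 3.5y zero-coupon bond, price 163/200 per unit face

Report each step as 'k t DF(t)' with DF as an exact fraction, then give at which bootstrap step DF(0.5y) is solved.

1 1/2 2431/2500
2 1 1161/1250
3 3/2 2271/2500
4 2 4501/5000
5 5/2 429/500
6 3 8353/10000
7 7/2 163/200
DF(0.5y) is solved at step 1

step 1 [0.5y] zero: DF = P = 2431/2500 ≈ 0.972400
step 2 [1y] swap r/2=178/4753: DF=(1 − 178/4753·(0.972400))/(1+178/4753) = 1161/1250 ≈ 0.928800
step 3 [1.5y] zero: DF = P = 2271/2500 ≈ 0.908400
step 4 [2y] zero: DF = P = 4501/5000 ≈ 0.900200
step 5 [2.5y] bond c/2=1/40: DF=(194439/200000 − 1/40·(0.972400+0.928800+0.908400+0.900200))/(1+1/40) = 429/500 ≈ 0.858000
step 6 [3y] swap r/2=1647/54031: DF=(1 − 1647/54031·(0.972400+0.928800+0.908400+0.900200+0.858000))/(1+1647/54031) = 8353/10000 ≈ 0.835300
step 7 [3.5y] zero: DF = P = 163/200 ≈ 0.815000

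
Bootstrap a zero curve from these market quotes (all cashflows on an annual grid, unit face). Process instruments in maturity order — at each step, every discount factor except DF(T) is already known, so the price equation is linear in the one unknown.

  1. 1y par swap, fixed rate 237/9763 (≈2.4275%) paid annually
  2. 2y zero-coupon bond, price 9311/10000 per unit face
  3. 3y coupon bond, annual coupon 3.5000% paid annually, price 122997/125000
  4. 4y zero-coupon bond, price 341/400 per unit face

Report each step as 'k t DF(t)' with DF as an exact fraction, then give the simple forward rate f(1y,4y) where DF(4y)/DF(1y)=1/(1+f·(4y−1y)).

step 1 [1y] swap r/1=237/9763: DF=(1 − 237/9763·(0))/(1+237/9763) = 9763/10000 ≈ 0.976300
step 2 [2y] zero: DF = P = 9311/10000 ≈ 0.931100
step 3 [3y] bond c/1=7/200: DF=(122997/125000 − 7/200·(0.976300+0.931100))/(1+7/200) = 4431/5000 ≈ 0.886200
step 4 [4y] zero: DF = P = 341/400 ≈ 0.852500

1 1 9763/10000
2 2 9311/10000
3 3 4431/5000
4 4 341/400
f(1y,4y) = ((9763/10000)/(341/400) − 1)/(3) = 1238/25575 ≈ 4.8407%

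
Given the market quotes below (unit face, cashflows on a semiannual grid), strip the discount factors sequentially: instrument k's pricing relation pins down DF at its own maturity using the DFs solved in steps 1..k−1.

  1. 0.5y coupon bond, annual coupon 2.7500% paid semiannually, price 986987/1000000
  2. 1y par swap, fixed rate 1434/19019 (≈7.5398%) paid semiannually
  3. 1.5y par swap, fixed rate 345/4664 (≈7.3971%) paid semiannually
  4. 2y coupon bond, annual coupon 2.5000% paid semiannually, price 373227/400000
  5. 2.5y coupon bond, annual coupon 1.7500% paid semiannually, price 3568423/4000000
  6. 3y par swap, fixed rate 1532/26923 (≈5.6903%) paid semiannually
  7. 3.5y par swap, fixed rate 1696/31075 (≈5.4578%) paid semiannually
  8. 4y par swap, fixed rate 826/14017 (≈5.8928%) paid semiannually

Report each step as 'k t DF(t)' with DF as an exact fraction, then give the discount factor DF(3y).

step 1 [0.5y] bond c/2=11/800: DF=(986987/1000000 − 11/800·(0))/(1+11/800) = 1217/1250 ≈ 0.973600
step 2 [1y] swap r/2=717/19019: DF=(1 − 717/19019·(0.973600))/(1+717/19019) = 9283/10000 ≈ 0.928300
step 3 [1.5y] swap r/2=345/9328: DF=(1 − 345/9328·(0.973600+0.928300))/(1+345/9328) = 1793/2000 ≈ 0.896500
step 4 [2y] bond c/2=1/80: DF=(373227/400000 − 1/80·(0.973600+0.928300+0.896500))/(1+1/80) = 887/1000 ≈ 0.887000
step 5 [2.5y] bond c/2=7/800: DF=(3568423/4000000 − 7/800·(0.973600+0.928300+0.896500+0.887000))/(1+7/800) = 2131/2500 ≈ 0.852400
step 6 [3y] swap r/2=766/26923: DF=(1 − 766/26923·(0.973600+0.928300+0.896500+0.887000+0.852400))/(1+766/26923) = 2117/2500 ≈ 0.846800
step 7 [3.5y] swap r/2=848/31075: DF=(1 − 848/31075·(0.973600+0.928300+0.896500+0.887000+0.852400+0.846800))/(1+848/31075) = 519/625 ≈ 0.830400
step 8 [4y] swap r/2=413/14017: DF=(1 − 413/14017·(0.973600+0.928300+0.896500+0.887000+0.852400+0.846800+0.830400))/(1+413/14017) = 1587/2000 ≈ 0.793500

1 1/2 1217/1250
2 1 9283/10000
3 3/2 1793/2000
4 2 887/1000
5 5/2 2131/2500
6 3 2117/2500
7 7/2 519/625
8 4 1587/2000
DF(3y) = 2117/2500 ≈ 0.846800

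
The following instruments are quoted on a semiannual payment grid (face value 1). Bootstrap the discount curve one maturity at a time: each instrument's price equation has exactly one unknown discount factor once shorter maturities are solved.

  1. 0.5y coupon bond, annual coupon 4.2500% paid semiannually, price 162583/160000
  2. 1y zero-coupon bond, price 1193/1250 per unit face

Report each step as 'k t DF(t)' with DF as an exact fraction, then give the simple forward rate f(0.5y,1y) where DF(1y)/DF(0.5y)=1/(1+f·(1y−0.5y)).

1 1/2 199/200
2 1 1193/1250
f(0.5y,1y) = ((199/200)/(1193/1250) − 1)/(1/2) = 203/2386 ≈ 8.5080%

step 1 [0.5y] bond c/2=17/800: DF=(162583/160000 − 17/800·(0))/(1+17/800) = 199/200 ≈ 0.995000
step 2 [1y] zero: DF = P = 1193/1250 ≈ 0.954400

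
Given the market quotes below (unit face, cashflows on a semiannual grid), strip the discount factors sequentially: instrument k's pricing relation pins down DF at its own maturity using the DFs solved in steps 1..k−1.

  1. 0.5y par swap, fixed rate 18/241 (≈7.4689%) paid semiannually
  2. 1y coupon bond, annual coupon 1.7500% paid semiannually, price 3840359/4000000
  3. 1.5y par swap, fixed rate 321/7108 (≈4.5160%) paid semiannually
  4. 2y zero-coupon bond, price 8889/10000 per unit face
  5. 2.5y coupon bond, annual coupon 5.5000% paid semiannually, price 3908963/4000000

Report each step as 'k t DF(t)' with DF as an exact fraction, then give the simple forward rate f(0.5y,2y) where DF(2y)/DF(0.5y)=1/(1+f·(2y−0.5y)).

step 1 [0.5y] swap r/2=9/241: DF=(1 − 9/241·(0))/(1+9/241) = 241/250 ≈ 0.964000
step 2 [1y] bond c/2=7/800: DF=(3840359/4000000 − 7/800·(0.964000))/(1+7/800) = 4717/5000 ≈ 0.943400
step 3 [1.5y] swap r/2=321/14216: DF=(1 − 321/14216·(0.964000+0.943400))/(1+321/14216) = 4679/5000 ≈ 0.935800
step 4 [2y] zero: DF = P = 8889/10000 ≈ 0.888900
step 5 [2.5y] bond c/2=11/400: DF=(3908963/4000000 − 11/400·(0.964000+0.943400+0.935800+0.888900))/(1+11/400) = 532/625 ≈ 0.851200

1 1/2 241/250
2 1 4717/5000
3 3/2 4679/5000
4 2 8889/10000
5 5/2 532/625
f(0.5y,2y) = ((241/250)/(8889/10000) − 1)/(3/2) = 1502/26667 ≈ 5.6324%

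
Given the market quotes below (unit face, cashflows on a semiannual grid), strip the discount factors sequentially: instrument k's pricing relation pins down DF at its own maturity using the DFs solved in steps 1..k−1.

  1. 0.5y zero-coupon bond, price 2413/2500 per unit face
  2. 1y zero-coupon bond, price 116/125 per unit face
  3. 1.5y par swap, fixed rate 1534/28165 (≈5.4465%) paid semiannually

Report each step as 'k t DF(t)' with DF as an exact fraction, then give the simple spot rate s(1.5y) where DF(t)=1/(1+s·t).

1 1/2 2413/2500
2 1 116/125
3 3/2 9233/10000
s(1.5y) = (1/(9233/10000) − 1)/(3/2) = 1534/27699 ≈ 5.5381%

step 1 [0.5y] zero: DF = P = 2413/2500 ≈ 0.965200
step 2 [1y] zero: DF = P = 116/125 ≈ 0.928000
step 3 [1.5y] swap r/2=767/28165: DF=(1 − 767/28165·(0.965200+0.928000))/(1+767/28165) = 9233/10000 ≈ 0.923300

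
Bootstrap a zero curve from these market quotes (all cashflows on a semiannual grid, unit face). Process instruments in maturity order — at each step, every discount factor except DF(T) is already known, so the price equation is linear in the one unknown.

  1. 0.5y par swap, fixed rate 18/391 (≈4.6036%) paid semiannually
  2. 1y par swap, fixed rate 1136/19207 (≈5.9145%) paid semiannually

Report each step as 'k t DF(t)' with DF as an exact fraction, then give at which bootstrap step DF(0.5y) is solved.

step 1 [0.5y] swap r/2=9/391: DF=(1 − 9/391·(0))/(1+9/391) = 391/400 ≈ 0.977500
step 2 [1y] swap r/2=568/19207: DF=(1 − 568/19207·(0.977500))/(1+568/19207) = 1179/1250 ≈ 0.943200

1 1/2 391/400
2 1 1179/1250
DF(0.5y) is solved at step 1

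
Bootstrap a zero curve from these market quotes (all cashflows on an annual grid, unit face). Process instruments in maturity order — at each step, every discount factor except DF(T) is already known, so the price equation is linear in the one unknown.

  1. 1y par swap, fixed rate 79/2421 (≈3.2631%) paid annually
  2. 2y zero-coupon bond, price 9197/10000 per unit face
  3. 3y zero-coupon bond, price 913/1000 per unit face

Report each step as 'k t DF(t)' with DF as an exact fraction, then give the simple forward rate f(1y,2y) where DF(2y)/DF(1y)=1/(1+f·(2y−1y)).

step 1 [1y] swap r/1=79/2421: DF=(1 − 79/2421·(0))/(1+79/2421) = 2421/2500 ≈ 0.968400
step 2 [2y] zero: DF = P = 9197/10000 ≈ 0.919700
step 3 [3y] zero: DF = P = 913/1000 ≈ 0.913000

1 1 2421/2500
2 2 9197/10000
3 3 913/1000
f(1y,2y) = ((2421/2500)/(9197/10000) − 1)/(1) = 487/9197 ≈ 5.2952%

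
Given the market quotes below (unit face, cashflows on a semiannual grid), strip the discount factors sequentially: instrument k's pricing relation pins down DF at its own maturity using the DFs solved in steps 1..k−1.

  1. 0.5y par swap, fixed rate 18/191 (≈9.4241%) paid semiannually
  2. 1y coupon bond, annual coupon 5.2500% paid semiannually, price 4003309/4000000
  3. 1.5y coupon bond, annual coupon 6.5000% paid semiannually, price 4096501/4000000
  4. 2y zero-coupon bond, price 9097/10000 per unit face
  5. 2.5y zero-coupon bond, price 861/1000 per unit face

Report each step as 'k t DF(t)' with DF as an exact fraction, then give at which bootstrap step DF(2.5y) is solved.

step 1 [0.5y] swap r/2=9/191: DF=(1 − 9/191·(0))/(1+9/191) = 191/200 ≈ 0.955000
step 2 [1y] bond c/2=21/800: DF=(4003309/4000000 − 21/800·(0.955000))/(1+21/800) = 2377/2500 ≈ 0.950800
step 3 [1.5y] bond c/2=13/400: DF=(4096501/4000000 − 13/400·(0.955000+0.950800))/(1+13/400) = 9319/10000 ≈ 0.931900
step 4 [2y] zero: DF = P = 9097/10000 ≈ 0.909700
step 5 [2.5y] zero: DF = P = 861/1000 ≈ 0.861000

1 1/2 191/200
2 1 2377/2500
3 3/2 9319/10000
4 2 9097/10000
5 5/2 861/1000
DF(2.5y) is solved at step 5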